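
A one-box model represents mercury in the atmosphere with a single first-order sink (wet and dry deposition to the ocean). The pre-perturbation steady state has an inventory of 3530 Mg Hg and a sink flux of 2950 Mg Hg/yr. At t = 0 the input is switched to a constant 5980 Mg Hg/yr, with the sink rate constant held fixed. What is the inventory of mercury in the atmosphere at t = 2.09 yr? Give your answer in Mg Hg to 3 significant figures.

6520 Mg Hg

τ = M₀/F₀ = 3530/2950 = 1.197 yr; rate constant k = 1/τ.
New steady state M_∞ = F₁/k = F₁·τ = 5980 × 1.197 = 7155.7 Mg Hg.
M(t) = M_∞ + (M₀ − M_∞)·e^(−t/τ); t/τ = 2.09/1.197 = 1.747, so e^(−t/τ) = 0.1744.
M(t) = 7155.7 − 3626 × 0.1744 = 6523.5 Mg Hg.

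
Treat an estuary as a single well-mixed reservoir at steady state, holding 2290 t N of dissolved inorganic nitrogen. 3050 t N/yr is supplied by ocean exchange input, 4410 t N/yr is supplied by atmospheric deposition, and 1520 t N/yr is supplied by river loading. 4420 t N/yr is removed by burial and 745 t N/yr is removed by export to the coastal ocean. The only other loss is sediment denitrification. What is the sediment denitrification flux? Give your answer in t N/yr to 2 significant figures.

3800 t N/yr

At steady state ΣF_in = ΣF_out.
ΣF_in = 3050 + 4410 + 1520 = 8980.0 t N/yr.
Sediment denitrification flux = ΣF_in − (4420 + 745) = 8980.0 − 5165 = 3815 t N/yr.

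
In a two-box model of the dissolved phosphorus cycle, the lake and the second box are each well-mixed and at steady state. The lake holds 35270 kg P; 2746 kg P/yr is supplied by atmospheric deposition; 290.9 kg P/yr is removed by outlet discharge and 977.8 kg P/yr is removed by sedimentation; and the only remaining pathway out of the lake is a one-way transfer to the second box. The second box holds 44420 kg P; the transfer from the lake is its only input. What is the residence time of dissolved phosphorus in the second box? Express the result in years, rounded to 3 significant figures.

30.1 yr

Balance the lake: ΣF_in = 2746.0 kg P/yr.
Transfer to the second box = ΣF_in − (290.9 + 977.8) = 1477.3 kg P/yr.
At steady state the output of the second box equals its input, 1477.3 kg P/yr.
τ = M / F = 44420 / 1477.3 = 30.07 yr.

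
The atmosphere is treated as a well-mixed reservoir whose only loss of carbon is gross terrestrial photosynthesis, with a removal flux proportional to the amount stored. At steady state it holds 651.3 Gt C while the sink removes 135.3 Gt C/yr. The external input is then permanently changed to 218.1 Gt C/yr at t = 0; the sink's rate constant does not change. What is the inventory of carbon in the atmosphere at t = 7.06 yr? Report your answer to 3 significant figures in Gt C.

958 Gt C

τ = M₀/F₀ = 651.3/135.3 = 4.814 yr; rate constant k = 1/τ.
New steady state M_∞ = F₁/k = F₁·τ = 218.1 × 4.814 = 1049.9 Gt C.
M(t) = M_∞ + (M₀ − M_∞)·e^(−t/τ); t/τ = 7.06/4.814 = 1.467, so e^(−t/τ) = 0.2307.
M(t) = 1049.9 − 398.6 × 0.2307 = 957.93 Gt C.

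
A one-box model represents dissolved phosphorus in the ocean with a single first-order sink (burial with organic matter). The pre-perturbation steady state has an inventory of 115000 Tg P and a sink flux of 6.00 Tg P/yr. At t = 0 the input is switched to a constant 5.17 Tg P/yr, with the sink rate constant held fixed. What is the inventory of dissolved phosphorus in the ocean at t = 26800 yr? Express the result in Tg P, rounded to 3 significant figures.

103000 Tg P

Residence time τ = M₀/F₀ = 19170 yr. The eventual steady state is M_∞ = M₀·(F₁/F₀) = 115000 × 5.17/6.00 = 99092 Tg P.
The anomaly ΔM(t) = M(t) − M_∞ decays as ΔM₀·e^(−t/τ) with ΔM₀ = 115000 − 99092 = 15910 Tg P.
At t = 26800 yr, e^(−t/τ) = e^(−1.398) = 0.2470, so ΔM = 3930 Tg P and M = 99092 + 3930 = 103020 Tg P.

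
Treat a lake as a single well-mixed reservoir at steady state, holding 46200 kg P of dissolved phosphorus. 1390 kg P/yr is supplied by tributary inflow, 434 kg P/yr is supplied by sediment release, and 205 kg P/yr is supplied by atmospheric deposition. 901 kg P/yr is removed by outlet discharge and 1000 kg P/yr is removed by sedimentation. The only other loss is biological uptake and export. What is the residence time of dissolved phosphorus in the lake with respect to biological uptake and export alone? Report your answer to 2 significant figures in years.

At steady state ΣF_in = ΣF_out.
ΣF_in = 1390 + 434 + 205 = 2029.0 kg P/yr.
Biological uptake and export flux = ΣF_in − (901 + 1000) = 2029.0 − 1901 = 128.0 kg P/yr.
τ = M / F = 46200 / 128.0 = 360.9 yr.

360 yr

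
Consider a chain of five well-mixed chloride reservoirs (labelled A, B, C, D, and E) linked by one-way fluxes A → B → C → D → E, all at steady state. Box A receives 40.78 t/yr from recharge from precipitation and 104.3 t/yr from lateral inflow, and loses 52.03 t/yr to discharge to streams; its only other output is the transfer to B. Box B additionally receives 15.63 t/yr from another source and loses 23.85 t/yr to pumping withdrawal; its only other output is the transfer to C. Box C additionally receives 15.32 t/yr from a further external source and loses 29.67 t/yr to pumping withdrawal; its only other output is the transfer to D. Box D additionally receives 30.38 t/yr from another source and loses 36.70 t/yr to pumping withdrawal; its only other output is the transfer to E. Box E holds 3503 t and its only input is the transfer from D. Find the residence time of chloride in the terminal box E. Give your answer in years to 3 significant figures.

Box A: F(A→B) = (40.78 + 104.3) − 52.03 = 93.050 t/yr.
Box B: F(B→C) = (93.050 + 15.63) − 23.85 = 84.830 t/yr.
Box C: F(C→D) = (84.830 + 15.32) − 29.67 = 70.480 t/yr.
Box D: F(D→E) = (70.480 + 30.38) − 36.70 = 64.160 t/yr.
Box E throughput = its input = 64.160 t/yr; τ = 3503 / 64.160 = 54.60 yr.

54.6 yr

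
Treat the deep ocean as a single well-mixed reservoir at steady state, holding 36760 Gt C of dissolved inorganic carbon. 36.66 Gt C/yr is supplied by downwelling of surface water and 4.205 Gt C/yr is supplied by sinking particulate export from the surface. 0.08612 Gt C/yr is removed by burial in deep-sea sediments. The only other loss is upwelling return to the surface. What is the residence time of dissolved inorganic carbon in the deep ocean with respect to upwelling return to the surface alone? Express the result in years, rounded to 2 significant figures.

At steady state ΣF_in = ΣF_out.
ΣF_in = 36.66 + 4.205 = 40.865 Gt C/yr.
Upwelling return to the surface flux = ΣF_in − (0.08612) = 40.865 − 0.08612 = 40.78 Gt C/yr.
τ = M / F = 36760 / 40.78 = 901.4 yr.

900 yr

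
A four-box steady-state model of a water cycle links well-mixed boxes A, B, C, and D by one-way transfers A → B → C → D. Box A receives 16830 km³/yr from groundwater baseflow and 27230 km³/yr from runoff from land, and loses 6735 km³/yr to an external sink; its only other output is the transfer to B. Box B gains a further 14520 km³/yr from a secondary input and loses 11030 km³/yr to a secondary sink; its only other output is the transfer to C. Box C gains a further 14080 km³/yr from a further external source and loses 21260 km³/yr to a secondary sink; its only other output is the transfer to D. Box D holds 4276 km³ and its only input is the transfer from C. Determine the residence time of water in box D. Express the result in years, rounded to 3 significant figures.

Box A: F(A→B) = (16830 + 27230) − 6735 = 37325 km³/yr.
Box B: F(B→C) = (37325 + 14520) − 11030 = 40815 km³/yr.
Box C: F(C→D) = (40815 + 14080) − 21260 = 33635 km³/yr.
Box D throughput = its input = 33635 km³/yr; τ = 4276 / 33635 = 0.1271 yr.

0.127 yr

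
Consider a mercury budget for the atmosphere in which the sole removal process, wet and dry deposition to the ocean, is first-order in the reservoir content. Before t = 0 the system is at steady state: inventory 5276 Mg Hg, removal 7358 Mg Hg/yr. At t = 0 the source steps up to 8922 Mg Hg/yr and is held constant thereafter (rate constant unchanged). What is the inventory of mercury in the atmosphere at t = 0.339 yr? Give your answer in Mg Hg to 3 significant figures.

Residence time τ = M₀/F₀ = 0.7170 yr. The eventual steady state is M_∞ = M₀·(F₁/F₀) = 5276 × 8922/7358 = 6397.5 Mg Hg.
The anomaly ΔM(t) = M(t) − M_∞ decays as ΔM₀·e^(−t/τ) with ΔM₀ = 5276 − 6397.5 = −1121 Mg Hg.
At t = 0.339 yr, e^(−t/τ) = e^(−0.4728) = 0.6233, so ΔM = −699.0 Mg Hg and M = 6397.5 − 699.0 = 5698.5 Mg Hg.

5700 Mg Hg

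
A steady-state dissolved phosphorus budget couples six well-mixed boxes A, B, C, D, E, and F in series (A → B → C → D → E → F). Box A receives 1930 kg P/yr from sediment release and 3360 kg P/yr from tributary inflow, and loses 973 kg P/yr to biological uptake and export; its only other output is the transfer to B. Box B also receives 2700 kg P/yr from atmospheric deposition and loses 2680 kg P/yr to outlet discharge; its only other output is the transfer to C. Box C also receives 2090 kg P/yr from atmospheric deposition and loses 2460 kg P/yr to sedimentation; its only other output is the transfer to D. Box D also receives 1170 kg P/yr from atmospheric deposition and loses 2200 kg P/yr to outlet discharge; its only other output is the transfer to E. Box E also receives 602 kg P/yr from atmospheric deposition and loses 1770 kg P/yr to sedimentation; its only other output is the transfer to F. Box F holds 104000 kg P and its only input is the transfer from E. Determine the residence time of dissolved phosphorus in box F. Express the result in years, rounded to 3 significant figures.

58.8 yr

Box A: F(A→B) = (1930 + 3360) − 973 = 4317.0 kg P/yr.
Box B: F(B→C) = (4317.0 + 2700) − 2680 = 4337.0 kg P/yr.
Box C: F(C→D) = (4337.0 + 2090) − 2460 = 3967.0 kg P/yr.
Box D: F(D→E) = (3967.0 + 1170) − 2200 = 2937.0 kg P/yr.
Box E: F(E→F) = (2937.0 + 602) − 1770 = 1769.0 kg P/yr.
Box F throughput = its input = 1769.0 kg P/yr; τ = 104000 / 1769.0 = 58.79 yr.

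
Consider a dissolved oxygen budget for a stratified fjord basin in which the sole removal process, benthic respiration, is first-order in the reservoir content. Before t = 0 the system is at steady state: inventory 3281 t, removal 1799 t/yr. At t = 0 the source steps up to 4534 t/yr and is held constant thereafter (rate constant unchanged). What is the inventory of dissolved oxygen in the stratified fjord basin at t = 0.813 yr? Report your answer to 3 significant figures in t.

The sink rate constant is k = F₀/M₀ = 1799/3281 = 0.5483 yr⁻¹.
Solving dM/dt = F₁ − kM with M(0) = M₀ gives M(t) = F₁/k + (M₀ − F₁/k)·e^(−kt).
F₁/k = 4534/0.5483 = 8269.1 t; kt = 0.5483 × 0.813 = 0.4458, e^(−kt) = 0.6403.
M(0.813) = 8269.1 + (3281 − 8269.1) × 0.6403 = 8269.1 − 3194 = 5075.1 t.

5080 t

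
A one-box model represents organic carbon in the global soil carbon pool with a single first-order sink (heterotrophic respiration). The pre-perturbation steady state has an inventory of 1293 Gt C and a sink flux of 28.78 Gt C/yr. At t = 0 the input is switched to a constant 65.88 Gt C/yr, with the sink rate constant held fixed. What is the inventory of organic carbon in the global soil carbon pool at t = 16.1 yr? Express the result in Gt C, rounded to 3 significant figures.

1800 Gt C

The sink rate constant is k = F₀/M₀ = 28.78/1293 = 0.02226 yr⁻¹.
Solving dM/dt = F₁ − kM with M(0) = M₀ gives M(t) = F₁/k + (M₀ − F₁/k)·e^(−kt).
F₁/k = 65.88/0.02226 = 2959.8 Gt C; kt = 0.02226 × 16.1 = 0.3584, e^(−kt) = 0.6988.
M(16.1) = 2959.8 + (1293 − 2959.8) × 0.6988 = 2959.8 − 1165 = 1795.0 Gt C.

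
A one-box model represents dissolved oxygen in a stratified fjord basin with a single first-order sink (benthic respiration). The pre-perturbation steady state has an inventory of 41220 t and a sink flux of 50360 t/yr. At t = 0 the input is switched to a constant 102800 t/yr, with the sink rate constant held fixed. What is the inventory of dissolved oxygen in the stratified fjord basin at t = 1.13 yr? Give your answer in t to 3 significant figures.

73400 t

τ = M₀/F₀ = 41220/50360 = 0.8185 yr; rate constant k = 1/τ.
New steady state M_∞ = F₁/k = F₁·τ = 102800 × 0.8185 = 84142 t.
M(t) = M_∞ + (M₀ − M_∞)·e^(−t/τ); t/τ = 1.13/0.8185 = 1.381, so e^(−t/τ) = 0.2514.
M(t) = 84142 − 42920 × 0.2514 = 73350 t.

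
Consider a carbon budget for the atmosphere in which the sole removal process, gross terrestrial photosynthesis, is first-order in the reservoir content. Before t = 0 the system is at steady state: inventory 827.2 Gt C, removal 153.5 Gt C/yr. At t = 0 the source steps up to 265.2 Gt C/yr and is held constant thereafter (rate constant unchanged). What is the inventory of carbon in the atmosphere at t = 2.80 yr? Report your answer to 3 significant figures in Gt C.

Residence time τ = M₀/F₀ = 5.389 yr. The eventual steady state is M_∞ = M₀·(F₁/F₀) = 827.2 × 265.2/153.5 = 1429.1 Gt C.
The anomaly ΔM(t) = M(t) − M_∞ decays as ΔM₀·e^(−t/τ) with ΔM₀ = 827.2 − 1429.1 = −601.9 Gt C.
At t = 2.80 yr, e^(−t/τ) = e^(−0.5196) = 0.5948, so ΔM = −358.0 Gt C and M = 1429.1 − 358.0 = 1071.1 Gt C.

1070 Gt C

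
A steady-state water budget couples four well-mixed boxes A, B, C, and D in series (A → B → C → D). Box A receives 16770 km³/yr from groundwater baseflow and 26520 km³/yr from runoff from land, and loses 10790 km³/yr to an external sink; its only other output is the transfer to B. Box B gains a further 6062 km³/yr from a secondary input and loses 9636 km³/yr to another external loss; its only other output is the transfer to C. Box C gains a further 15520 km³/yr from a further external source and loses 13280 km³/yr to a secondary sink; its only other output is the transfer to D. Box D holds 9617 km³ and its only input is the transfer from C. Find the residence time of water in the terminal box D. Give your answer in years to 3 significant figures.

0.309 yr

Box A: F(A→B) = (16770 + 26520) − 10790 = 32500 km³/yr.
Box B: F(B→C) = (32500 + 6062) − 9636 = 28926 km³/yr.
Box C: F(C→D) = (28926 + 15520) − 13280 = 31166 km³/yr.
Box D throughput = its input = 31166 km³/yr; τ = 9617 / 31166 = 0.3086 yr.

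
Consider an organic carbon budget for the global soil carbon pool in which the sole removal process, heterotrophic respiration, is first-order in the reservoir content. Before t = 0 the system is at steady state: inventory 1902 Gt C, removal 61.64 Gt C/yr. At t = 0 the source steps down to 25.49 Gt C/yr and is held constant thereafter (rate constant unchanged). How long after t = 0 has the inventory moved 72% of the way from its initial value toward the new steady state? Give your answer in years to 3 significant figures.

τ = M₀/F₀ = 1902/61.64 = 30.86 yr.
The remaining gap fraction is e^(−t/τ); 72% covered ⇒ e^(−t/τ) = 0.280.
t = −τ ln(0.280) = 30.86 × 1.273 = 39.28 yr.

39.3 yr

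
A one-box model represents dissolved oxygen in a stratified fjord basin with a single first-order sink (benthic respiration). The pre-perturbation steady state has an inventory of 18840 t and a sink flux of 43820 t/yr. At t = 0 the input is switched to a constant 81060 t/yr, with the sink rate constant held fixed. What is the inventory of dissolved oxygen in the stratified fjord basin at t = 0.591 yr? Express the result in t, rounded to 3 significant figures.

30800 t

Residence time τ = M₀/F₀ = 0.4299 yr. The eventual steady state is M_∞ = M₀·(F₁/F₀) = 18840 × 81060/43820 = 34851 t.
The anomaly ΔM(t) = M(t) − M_∞ decays as ΔM₀·e^(−t/τ) with ΔM₀ = 18840 − 34851 = −16010 t.
At t = 0.591 yr, e^(−t/τ) = e^(−1.375) = 0.2529, so ΔM = −4050 t and M = 34851 − 4050 = 30801 t.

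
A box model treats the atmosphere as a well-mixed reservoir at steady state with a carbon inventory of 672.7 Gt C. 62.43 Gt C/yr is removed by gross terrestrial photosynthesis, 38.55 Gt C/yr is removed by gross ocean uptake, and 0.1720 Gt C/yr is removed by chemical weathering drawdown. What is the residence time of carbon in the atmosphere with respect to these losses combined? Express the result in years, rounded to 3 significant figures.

6.65 yr

Total removal = 62.43 + 38.55 + 0.1720 = 101.15 Gt C/yr.
τ = M / ΣF_out = 672.7 / 101.15 = 6.650 yr.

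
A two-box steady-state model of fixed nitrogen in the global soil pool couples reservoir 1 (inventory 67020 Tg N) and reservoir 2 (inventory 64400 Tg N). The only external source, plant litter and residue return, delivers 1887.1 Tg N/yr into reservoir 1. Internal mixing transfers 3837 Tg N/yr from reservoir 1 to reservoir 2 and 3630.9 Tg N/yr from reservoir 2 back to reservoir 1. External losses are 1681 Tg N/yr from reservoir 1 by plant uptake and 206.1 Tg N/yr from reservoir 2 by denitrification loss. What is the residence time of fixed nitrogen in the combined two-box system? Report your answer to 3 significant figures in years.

69.6 yr

For the system as a whole, the A↔B exchange is internal and contributes nothing to the throughput; only the external sinks remove mass.
M_total = 67020 + 64400 = 131420 Tg N.
ΣF_external_out = 1681 + 206.1 = 1887.1 Tg N/yr.
τ = M_total / ΣF_ext = 131420 / 1887.1 = 69.64 yr.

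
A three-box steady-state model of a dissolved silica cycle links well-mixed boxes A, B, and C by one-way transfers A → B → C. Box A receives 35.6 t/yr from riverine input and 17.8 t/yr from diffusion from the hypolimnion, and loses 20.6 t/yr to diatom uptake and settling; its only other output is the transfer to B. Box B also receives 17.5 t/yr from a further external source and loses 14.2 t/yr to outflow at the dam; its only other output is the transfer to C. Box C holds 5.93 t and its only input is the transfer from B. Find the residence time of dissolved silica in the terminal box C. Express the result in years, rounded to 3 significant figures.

0.164 yr

Box A: F(A→B) = (35.6 + 17.8) − 20.6 = 32.800 t/yr.
Box B: F(B→C) = (32.800 + 17.5) − 14.2 = 36.100 t/yr.
Box C throughput = its input = 36.100 t/yr; τ = 5.93 / 36.100 = 0.1643 yr.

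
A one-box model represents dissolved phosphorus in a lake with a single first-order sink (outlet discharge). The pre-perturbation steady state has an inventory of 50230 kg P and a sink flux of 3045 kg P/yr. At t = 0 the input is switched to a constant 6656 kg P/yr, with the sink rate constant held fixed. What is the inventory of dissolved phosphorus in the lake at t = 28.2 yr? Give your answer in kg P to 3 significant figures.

Residence time τ = M₀/F₀ = 16.50 yr. The eventual steady state is M_∞ = M₀·(F₁/F₀) = 50230 × 6656/3045 = 109800 kg P.
The anomaly ΔM(t) = M(t) − M_∞ decays as ΔM₀·e^(−t/τ) with ΔM₀ = 50230 − 109800 = −59570 kg P.
At t = 28.2 yr, e^(−t/τ) = e^(−1.710) = 0.1810, so ΔM = −10780 kg P and M = 109800 − 10780 = 99018 kg P.

99000 kg P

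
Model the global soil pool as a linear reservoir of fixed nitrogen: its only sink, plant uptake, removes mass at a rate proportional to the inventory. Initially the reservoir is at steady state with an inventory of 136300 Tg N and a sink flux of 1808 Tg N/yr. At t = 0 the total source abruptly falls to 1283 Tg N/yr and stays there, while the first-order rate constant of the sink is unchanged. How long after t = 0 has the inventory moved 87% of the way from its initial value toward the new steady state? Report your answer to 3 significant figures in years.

154 yr

τ = M₀/F₀ = 136300/1808 = 75.39 yr.
The remaining gap fraction is e^(−t/τ); 87% covered ⇒ e^(−t/τ) = 0.130.
t = −τ ln(0.130) = 75.39 × 2.040 = 153.8 yr.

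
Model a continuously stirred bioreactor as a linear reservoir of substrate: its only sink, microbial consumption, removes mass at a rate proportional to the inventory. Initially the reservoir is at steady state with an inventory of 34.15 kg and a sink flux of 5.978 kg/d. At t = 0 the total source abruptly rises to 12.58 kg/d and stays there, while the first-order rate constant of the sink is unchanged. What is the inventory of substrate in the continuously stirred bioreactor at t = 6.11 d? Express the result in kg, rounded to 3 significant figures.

The sink rate constant is k = F₀/M₀ = 5.978/34.15 = 0.1751 d⁻¹.
Solving dM/dt = F₁ − kM with M(0) = M₀ gives M(t) = F₁/k + (M₀ − F₁/k)·e^(−kt).
F₁/k = 12.58/0.1751 = 71.865 kg; kt = 0.1751 × 6.11 = 1.070, e^(−kt) = 0.3432.
M(6.11) = 71.865 + (34.15 − 71.865) × 0.3432 = 71.865 − 12.94 = 58.923 kg.

58.9 kg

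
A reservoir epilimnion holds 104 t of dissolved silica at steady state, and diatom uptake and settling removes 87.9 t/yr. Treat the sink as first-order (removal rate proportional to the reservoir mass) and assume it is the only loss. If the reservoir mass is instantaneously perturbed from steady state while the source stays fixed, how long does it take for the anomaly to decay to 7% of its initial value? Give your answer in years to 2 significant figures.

3.1 yr

For a linear reservoir the anomaly decays as exp(−t/τ) with τ = M/F = 104/87.9 = 1.183 yr.
exp(−t/τ) = 0.07 ⇒ t = −τ ln(0.07) = 1.183 × 2.659 = 3.146 yr.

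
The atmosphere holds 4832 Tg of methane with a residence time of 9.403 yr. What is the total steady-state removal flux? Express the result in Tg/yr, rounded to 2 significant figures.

510 Tg/yr

F = M / τ = 4832 / 9.403 = 513.9 Tg/yr.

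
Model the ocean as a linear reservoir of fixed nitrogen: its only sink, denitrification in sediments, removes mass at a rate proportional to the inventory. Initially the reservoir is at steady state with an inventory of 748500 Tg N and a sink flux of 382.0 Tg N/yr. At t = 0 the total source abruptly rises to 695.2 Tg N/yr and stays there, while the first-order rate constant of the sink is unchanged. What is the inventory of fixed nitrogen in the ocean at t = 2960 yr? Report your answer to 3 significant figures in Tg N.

τ = M₀/F₀ = 748500/382.0 = 1959 yr; rate constant k = 1/τ.
New steady state M_∞ = F₁/k = F₁·τ = 695.2 × 1959 = 1.3622×10^6 Tg N.
M(t) = M_∞ + (M₀ − M_∞)·e^(−t/τ); t/τ = 2960/1959 = 1.511, so e^(−t/τ) = 0.2208.
M(t) = 1.3622×10^6 − 613700 × 0.2208 = 1.2267×10^6 Tg N.

1.23×10^6 Tg N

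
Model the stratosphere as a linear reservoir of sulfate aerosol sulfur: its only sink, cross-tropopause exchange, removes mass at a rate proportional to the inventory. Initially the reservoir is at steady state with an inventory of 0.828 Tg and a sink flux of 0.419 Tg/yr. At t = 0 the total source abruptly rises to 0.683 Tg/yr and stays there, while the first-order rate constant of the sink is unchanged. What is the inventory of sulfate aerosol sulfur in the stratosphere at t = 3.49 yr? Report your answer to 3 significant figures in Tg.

Residence time τ = M₀/F₀ = 1.976 yr. The eventual steady state is M_∞ = M₀·(F₁/F₀) = 0.828 × 0.683/0.419 = 1.3497 Tg.
The anomaly ΔM(t) = M(t) − M_∞ decays as ΔM₀·e^(−t/τ) with ΔM₀ = 0.828 − 1.3497 = −0.5217 Tg.
At t = 3.49 yr, e^(−t/τ) = e^(−1.766) = 0.1710, so ΔM = −0.08921 Tg and M = 1.3497 − 0.08921 = 1.2605 Tg.

1.26 Tg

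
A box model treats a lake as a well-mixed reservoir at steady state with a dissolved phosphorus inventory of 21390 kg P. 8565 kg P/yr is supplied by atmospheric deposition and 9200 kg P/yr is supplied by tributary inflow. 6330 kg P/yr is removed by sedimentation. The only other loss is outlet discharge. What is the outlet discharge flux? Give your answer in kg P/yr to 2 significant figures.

11000 kg P/yr

At steady state ΣF_in = ΣF_out.
ΣF_in = 8565 + 9200 = 17765 kg P/yr.
Outlet discharge flux = ΣF_in − (6330) = 17765 − 6330 = 11440 kg P/yr.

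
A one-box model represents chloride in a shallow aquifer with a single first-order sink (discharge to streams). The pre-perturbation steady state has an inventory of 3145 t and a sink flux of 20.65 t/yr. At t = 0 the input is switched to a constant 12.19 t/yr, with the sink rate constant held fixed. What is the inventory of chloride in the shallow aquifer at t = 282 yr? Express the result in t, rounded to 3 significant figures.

Residence time τ = M₀/F₀ = 152.3 yr. The eventual steady state is M_∞ = M₀·(F₁/F₀) = 3145 × 12.19/20.65 = 1856.5 t.
The anomaly ΔM(t) = M(t) − M_∞ decays as ΔM₀·e^(−t/τ) with ΔM₀ = 3145 − 1856.5 = 1288 t.
At t = 282 yr, e^(−t/τ) = e^(−1.852) = 0.1570, so ΔM = 202.3 t and M = 1856.5 + 202.3 = 2058.8 t.

2060 t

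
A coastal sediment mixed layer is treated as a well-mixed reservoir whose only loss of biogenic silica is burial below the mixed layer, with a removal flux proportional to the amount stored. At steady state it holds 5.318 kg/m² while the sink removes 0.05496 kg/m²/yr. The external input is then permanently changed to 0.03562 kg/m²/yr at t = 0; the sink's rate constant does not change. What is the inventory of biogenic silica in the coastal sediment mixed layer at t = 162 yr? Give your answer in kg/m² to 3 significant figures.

3.80 kg/m²

Residence time τ = M₀/F₀ = 96.76 yr. The eventual steady state is M_∞ = M₀·(F₁/F₀) = 5.318 × 0.03562/0.05496 = 3.4466 kg/m².
The anomaly ΔM(t) = M(t) − M_∞ decays as ΔM₀·e^(−t/τ) with ΔM₀ = 5.318 − 3.4466 = 1.871 kg/m².
At t = 162 yr, e^(−t/τ) = e^(−1.674) = 0.1875, so ΔM = 0.3508 kg/m² and M = 3.4466 + 0.3508 = 3.7974 kg/m².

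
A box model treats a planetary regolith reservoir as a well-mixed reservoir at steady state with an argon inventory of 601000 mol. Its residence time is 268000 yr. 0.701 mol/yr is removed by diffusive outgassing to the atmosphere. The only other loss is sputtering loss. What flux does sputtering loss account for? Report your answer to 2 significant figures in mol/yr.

1.5 mol/yr

Total removal F = M/τ = 601000 / 268000 = 2.243 mol/yr.
Sputtering loss = F − (0.701) = 2.243 − 0.7010 = 1.542 mol/yr.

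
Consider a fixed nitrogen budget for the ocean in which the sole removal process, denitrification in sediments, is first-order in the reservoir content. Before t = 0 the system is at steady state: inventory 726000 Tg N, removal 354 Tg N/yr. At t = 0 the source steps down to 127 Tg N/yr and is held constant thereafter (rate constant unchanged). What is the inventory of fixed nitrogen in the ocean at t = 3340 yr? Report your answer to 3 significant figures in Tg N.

The sink rate constant is k = F₀/M₀ = 354/726000 = 0.0004876 yr⁻¹.
Solving dM/dt = F₁ − kM with M(0) = M₀ gives M(t) = F₁/k + (M₀ − F₁/k)·e^(−kt).
F₁/k = 127/0.0004876 = 260460 Tg N; kt = 0.0004876 × 3340 = 1.629, e^(−kt) = 0.1962.
M(3340) = 260460 + (726000 − 260460) × 0.1962 = 260460 + 91340 = 351800 Tg N.

352000 Tg N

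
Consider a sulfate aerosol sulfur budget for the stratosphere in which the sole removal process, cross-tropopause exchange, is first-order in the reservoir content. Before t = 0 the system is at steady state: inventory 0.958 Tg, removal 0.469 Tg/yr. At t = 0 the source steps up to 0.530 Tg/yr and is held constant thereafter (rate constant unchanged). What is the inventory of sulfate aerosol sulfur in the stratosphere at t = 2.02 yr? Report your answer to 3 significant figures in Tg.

τ = M₀/F₀ = 0.958/0.469 = 2.043 yr; rate constant k = 1/τ.
New steady state M_∞ = F₁/k = F₁·τ = 0.530 × 2.043 = 1.0826 Tg.
M(t) = M_∞ + (M₀ − M_∞)·e^(−t/τ); t/τ = 2.02/2.043 = 0.9889, so e^(−t/τ) = 0.3720.
M(t) = 1.0826 − 0.1246 × 0.3720 = 1.0363 Tg.

1.04 Tg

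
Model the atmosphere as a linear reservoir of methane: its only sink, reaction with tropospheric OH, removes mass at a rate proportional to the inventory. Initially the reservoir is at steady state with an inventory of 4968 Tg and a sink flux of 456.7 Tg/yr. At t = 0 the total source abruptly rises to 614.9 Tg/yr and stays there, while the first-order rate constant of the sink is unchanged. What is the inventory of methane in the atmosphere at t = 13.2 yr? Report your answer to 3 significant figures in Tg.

The sink rate constant is k = F₀/M₀ = 456.7/4968 = 0.09193 yr⁻¹.
Solving dM/dt = F₁ − kM with M(0) = M₀ gives M(t) = F₁/k + (M₀ − F₁/k)·e^(−kt).
F₁/k = 614.9/0.09193 = 6688.9 Tg; kt = 0.09193 × 13.2 = 1.213, e^(−kt) = 0.2972.
M(13.2) = 6688.9 + (4968 − 6688.9) × 0.2972 = 6688.9 − 511.4 = 6177.5 Tg.

6180 Tg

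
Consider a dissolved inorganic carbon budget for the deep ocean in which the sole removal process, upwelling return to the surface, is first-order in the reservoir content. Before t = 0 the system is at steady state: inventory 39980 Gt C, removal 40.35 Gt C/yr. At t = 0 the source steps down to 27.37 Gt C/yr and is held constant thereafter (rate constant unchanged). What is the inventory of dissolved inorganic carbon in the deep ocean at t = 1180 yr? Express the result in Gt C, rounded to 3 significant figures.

τ = M₀/F₀ = 39980/40.35 = 990.8 yr; rate constant k = 1/τ.
New steady state M_∞ = F₁/k = F₁·τ = 27.37 × 990.8 = 27119 Gt C.
M(t) = M_∞ + (M₀ − M_∞)·e^(−t/τ); t/τ = 1180/990.8 = 1.191, so e^(−t/τ) = 0.3039.
M(t) = 27119 + 12860 × 0.3039 = 31028 Gt C.

31000 Gt C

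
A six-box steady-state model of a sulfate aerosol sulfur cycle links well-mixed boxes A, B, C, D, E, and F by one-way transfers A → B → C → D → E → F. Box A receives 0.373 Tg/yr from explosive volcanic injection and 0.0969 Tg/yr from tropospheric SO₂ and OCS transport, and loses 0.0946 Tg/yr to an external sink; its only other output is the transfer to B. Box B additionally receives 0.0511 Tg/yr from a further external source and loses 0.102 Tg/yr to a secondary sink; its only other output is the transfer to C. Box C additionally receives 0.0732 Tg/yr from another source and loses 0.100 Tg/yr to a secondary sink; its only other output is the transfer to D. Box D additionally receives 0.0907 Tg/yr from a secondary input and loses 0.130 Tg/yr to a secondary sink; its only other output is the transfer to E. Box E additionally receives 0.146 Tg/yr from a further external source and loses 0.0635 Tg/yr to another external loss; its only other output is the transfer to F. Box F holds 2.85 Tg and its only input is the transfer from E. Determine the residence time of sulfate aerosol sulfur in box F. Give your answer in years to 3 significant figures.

Box A: F(A→B) = (0.373 + 0.0969) − 0.0946 = 0.37530 Tg/yr.
Box B: F(B→C) = (0.37530 + 0.0511) − 0.102 = 0.32440 Tg/yr.
Box C: F(C→D) = (0.32440 + 0.0732) − 0.100 = 0.29760 Tg/yr.
Box D: F(D→E) = (0.29760 + 0.0907) − 0.130 = 0.25830 Tg/yr.
Box E: F(E→F) = (0.25830 + 0.146) − 0.0635 = 0.34080 Tg/yr.
Box F throughput = its input = 0.34080 Tg/yr; τ = 2.85 / 0.34080 = 8.363 yr.

8.36 yr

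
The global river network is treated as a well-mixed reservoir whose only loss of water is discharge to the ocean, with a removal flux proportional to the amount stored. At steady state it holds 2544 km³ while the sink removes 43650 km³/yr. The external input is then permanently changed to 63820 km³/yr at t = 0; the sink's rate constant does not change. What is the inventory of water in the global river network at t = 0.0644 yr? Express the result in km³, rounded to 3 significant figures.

3330 km³

τ = M₀/F₀ = 2544/43650 = 0.05828 yr; rate constant k = 1/τ.
New steady state M_∞ = F₁/k = F₁·τ = 63820 × 0.05828 = 3719.5 km³.
M(t) = M_∞ + (M₀ − M_∞)·e^(−t/τ); t/τ = 0.0644/0.05828 = 1.105, so e^(−t/τ) = 0.3312.
M(t) = 3719.5 − 1176 × 0.3312 = 3330.2 km³.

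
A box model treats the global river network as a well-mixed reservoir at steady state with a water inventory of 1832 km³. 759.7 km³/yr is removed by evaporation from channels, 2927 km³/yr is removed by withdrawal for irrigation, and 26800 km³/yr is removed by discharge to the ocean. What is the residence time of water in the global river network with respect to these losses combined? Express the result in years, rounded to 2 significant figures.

Total removal = 759.7 + 2927 + 26800 = 30487 km³/yr.
τ = M / ΣF_out = 1832 / 30487 = 0.06009 yr.

0.060 yr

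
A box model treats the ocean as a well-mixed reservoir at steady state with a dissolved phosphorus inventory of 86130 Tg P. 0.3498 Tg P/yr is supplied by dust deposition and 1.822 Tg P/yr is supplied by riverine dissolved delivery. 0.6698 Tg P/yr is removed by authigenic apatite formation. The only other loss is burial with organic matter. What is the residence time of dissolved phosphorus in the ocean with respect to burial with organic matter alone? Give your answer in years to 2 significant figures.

57000 yr

At steady state ΣF_in = ΣF_out.
ΣF_in = 0.3498 + 1.822 = 2.1718 Tg P/yr.
Burial with organic matter flux = ΣF_in − (0.6698) = 2.1718 − 0.6698 = 1.502 Tg P/yr.
τ = M / F = 86130 / 1.502 = 57340 yr.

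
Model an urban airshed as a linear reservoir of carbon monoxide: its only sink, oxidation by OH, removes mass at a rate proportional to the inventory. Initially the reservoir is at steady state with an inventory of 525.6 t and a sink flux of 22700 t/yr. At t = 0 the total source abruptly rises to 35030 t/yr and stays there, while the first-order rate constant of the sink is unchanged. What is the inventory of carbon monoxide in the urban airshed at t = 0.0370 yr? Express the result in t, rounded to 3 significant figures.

753 t

The sink rate constant is k = F₀/M₀ = 22700/525.6 = 43.19 yr⁻¹.
Solving dM/dt = F₁ − kM with M(0) = M₀ gives M(t) = F₁/k + (M₀ − F₁/k)·e^(−kt).
F₁/k = 35030/43.19 = 811.09 t; kt = 43.19 × 0.0370 = 1.598, e^(−kt) = 0.2023.
M(0.0370) = 811.09 + (525.6 − 811.09) × 0.2023 = 811.09 − 57.76 = 753.34 t.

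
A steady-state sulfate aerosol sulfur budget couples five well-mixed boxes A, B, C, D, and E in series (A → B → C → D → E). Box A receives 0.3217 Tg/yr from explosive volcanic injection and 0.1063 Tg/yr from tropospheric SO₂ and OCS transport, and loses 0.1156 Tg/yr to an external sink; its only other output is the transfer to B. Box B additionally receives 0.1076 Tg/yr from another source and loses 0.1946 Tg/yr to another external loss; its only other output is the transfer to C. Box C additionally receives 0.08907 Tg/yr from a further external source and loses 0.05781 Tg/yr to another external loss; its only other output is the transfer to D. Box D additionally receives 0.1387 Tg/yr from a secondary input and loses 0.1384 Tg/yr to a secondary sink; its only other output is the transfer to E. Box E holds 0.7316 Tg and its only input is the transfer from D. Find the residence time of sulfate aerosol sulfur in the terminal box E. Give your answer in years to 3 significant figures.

2.85 yr

Box A: F(A→B) = (0.3217 + 0.1063) − 0.1156 = 0.31240 Tg/yr.
Box B: F(B→C) = (0.31240 + 0.1076) − 0.1946 = 0.22540 Tg/yr.
Box C: F(C→D) = (0.22540 + 0.08907) − 0.05781 = 0.25666 Tg/yr.
Box D: F(D→E) = (0.25666 + 0.1387) − 0.1384 = 0.25696 Tg/yr.
Box E throughput = its input = 0.25696 Tg/yr; τ = 0.7316 / 0.25696 = 2.847 yr.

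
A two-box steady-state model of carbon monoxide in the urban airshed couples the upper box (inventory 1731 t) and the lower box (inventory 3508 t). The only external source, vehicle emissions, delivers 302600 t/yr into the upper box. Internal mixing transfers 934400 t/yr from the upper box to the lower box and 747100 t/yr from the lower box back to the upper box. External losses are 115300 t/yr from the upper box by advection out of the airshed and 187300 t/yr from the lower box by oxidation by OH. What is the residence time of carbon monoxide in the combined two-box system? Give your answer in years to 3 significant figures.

0.0173 yr

Residence time in the combined system uses the total inventory and the total *external* removal — internal exchanges between the two boxes cancel.
M_total = 1731 + 3508 = 5239.0 t.
ΣF_external_out = 115300 + 187300 = 302600 t/yr.
τ = M_total / ΣF_ext = 5239.0 / 302600 = 0.01731 yr.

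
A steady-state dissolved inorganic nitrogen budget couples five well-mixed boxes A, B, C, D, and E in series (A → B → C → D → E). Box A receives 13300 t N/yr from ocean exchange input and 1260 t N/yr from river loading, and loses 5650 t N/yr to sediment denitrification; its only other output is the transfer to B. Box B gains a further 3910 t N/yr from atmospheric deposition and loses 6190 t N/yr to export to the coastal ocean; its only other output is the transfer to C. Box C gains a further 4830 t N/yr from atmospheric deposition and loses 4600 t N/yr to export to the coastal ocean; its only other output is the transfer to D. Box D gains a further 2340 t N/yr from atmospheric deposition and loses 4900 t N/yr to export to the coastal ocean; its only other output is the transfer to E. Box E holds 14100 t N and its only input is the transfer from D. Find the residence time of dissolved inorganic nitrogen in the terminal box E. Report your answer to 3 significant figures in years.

3.28 yr

Box A: F(A→B) = (13300 + 1260) − 5650 = 8910.0 t N/yr.
Box B: F(B→C) = (8910.0 + 3910) − 6190 = 6630.0 t N/yr.
Box C: F(C→D) = (6630.0 + 4830) − 4600 = 6860.0 t N/yr.
Box D: F(D→E) = (6860.0 + 2340) − 4900 = 4300.0 t N/yr.
Box E throughput = its input = 4300.0 t N/yr; τ = 14100 / 4300.0 = 3.279 yr.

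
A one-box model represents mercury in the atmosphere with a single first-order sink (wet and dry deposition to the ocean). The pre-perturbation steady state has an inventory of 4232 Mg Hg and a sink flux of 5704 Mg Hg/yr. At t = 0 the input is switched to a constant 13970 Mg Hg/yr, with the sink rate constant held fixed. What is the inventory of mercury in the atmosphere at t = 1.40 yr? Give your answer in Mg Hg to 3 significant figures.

9440 Mg Hg

The sink rate constant is k = F₀/M₀ = 5704/4232 = 1.348 yr⁻¹.
Solving dM/dt = F₁ − kM with M(0) = M₀ gives M(t) = F₁/k + (M₀ − F₁/k)·e^(−kt).
F₁/k = 13970/1.348 = 10365 Mg Hg; kt = 1.348 × 1.40 = 1.887, e^(−kt) = 0.1515.
M(1.40) = 10365 + (4232 − 10365) × 0.1515 = 10365 − 929.3 = 9435.5 Mg Hg.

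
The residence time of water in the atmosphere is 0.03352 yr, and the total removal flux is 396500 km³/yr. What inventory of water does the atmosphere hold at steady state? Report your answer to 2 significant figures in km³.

13000 km³

τ = M/F ⇒ M = τ × F = 0.03352 × 396500 = 13290 km³.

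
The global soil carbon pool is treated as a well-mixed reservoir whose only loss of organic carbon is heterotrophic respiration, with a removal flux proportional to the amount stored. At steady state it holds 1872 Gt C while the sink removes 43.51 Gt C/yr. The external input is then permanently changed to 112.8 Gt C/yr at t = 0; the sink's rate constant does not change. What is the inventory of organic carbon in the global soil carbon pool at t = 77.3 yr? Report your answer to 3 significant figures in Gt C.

The sink rate constant is k = F₀/M₀ = 43.51/1872 = 0.02324 yr⁻¹.
Solving dM/dt = F₁ − kM with M(0) = M₀ gives M(t) = F₁/k + (M₀ − F₁/k)·e^(−kt).
F₁/k = 112.8/0.02324 = 4853.2 Gt C; kt = 0.02324 × 77.3 = 1.797, e^(−kt) = 0.1659.
M(77.3) = 4853.2 + (1872 − 4853.2) × 0.1659 = 4853.2 − 494.4 = 4358.7 Gt C.

4360 Gt C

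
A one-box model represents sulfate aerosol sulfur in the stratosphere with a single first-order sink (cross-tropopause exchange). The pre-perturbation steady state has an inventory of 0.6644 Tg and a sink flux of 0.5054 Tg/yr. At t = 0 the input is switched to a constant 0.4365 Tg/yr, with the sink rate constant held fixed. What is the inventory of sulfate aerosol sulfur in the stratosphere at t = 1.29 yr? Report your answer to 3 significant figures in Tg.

Residence time τ = M₀/F₀ = 1.315 yr. The eventual steady state is M_∞ = M₀·(F₁/F₀) = 0.6644 × 0.4365/0.5054 = 0.57382 Tg.
The anomaly ΔM(t) = M(t) − M_∞ decays as ΔM₀·e^(−t/τ) with ΔM₀ = 0.6644 − 0.57382 = 0.09058 Tg.
At t = 1.29 yr, e^(−t/τ) = e^(−0.9813) = 0.3748, so ΔM = 0.03395 Tg and M = 0.57382 + 0.03395 = 0.60777 Tg.

0.608 Tg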